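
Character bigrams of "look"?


Word: "look" (length 4)
Number of bigrams = 4 - 2 + 1 = 3
  Position 0: "lo"
  Position 1: "oo"
  Position 2: "ok"
Bigrams = "lo", "oo", "ok"


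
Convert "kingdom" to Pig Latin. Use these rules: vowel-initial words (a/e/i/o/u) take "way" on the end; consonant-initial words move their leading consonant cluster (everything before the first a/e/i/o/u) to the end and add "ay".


Word: "kingdom"
Starts with consonant(s) → move to end, add 'ay'
Consonant cluster: "k"
Pig Latin = "ingdomkay"


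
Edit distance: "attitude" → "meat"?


Word 1: "attitude" (length 8)
Word 2: "meat" (length 4)
One optimal edit sequence (insert/delete/substitute each cost 1):
  1. delete 'a'  (+1)
  2. substitute 't' -> 'm'  (+1)
  3. substitute 't' -> 'e'  (+1)
  4. substitute 'i' -> 'a'  (+1)
  5. keep 't'
  6. delete 'u'  (+1)
  7. delete 'd'  (+1)
  8. delete 'e'  (+1)
Total edit operations: 7
Edit distance = 7


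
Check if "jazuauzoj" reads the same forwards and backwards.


Word: "jazuauzoj"
Reversed: "jozuauzaj"
Forward == Backward? jazuauzoj != jozuauzaj
Palindrome = No


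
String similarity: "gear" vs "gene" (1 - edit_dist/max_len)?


Word 1: "gear" (length 4)
Word 2: "gene" (length 4)
One optimal edit sequence:
  1. keep 'g'
  2. keep 'e'
  3. substitute 'a' -> 'n'  (+1)
  4. substitute 'r' -> 'e'  (+1)
Edit distance = 2
Max length = max(4, 4) = 4
Similarity = 1 - 2/4
= 0.5000


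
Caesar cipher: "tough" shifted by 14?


Word: "tough"
Shift: 14
Each letter → (letter + shift) mod 26:
  't' (19) + 14 = 7 → 'h'
  'o' (14) + 14 = 2 → 'c'
  'u' (20) + 14 = 8 → 'i'
  'g' (6) + 14 = 20 → 'u'
  'h' (7) + 14 = 21 → 'v'
Result = "hciuv"


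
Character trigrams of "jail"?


Word: "jail" (length 4)
Number of trigrams = 4 - 3 + 1 = 2
  Position 0: "jai"
  Position 1: "ail"
Trigrams = "jai", "ail"


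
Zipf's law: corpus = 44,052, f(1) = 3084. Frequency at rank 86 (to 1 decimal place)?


Zipf's law: f(r) = f(1) / r
f(1) = 3084
f(86) = 3084 / 86
= 35.9 occurrences


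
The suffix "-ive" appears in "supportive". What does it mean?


Suffix: -ive
As in: supportive -> support + -ive
Meaning = tending to


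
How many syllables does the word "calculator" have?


Word: "calculator"
Syllable breakdown: cal | cu | la | tor
Counting: 4 parts
= 4 syllables


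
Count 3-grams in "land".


Word: "land" (length 4)
Number of 3-grams = length - 3 + 1 = 4 - 3 + 1
= 2


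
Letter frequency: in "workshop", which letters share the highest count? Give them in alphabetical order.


Word: "workshop"
Letter counts:
  'h': 1
  'k': 1
  'o': 2
  'p': 1
  'r': 1
  's': 1
  'w': 1
Maximum count = 2
Most frequent = 'o' (2 times each)


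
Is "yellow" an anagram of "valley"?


Word 1: "valley" → sorted: aellvy
Word 2: "yellow" → sorted: ellowy
Same letters? aellvy != ellowy
Anagram = No


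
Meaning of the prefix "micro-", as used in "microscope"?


Prefix: micro-
As in: microscope -> micro- + scope
Meaning = small


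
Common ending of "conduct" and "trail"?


Word 1: "conduct"
Word 2: "trail"
Comparing from end:
  Pos -1: 't' != 'l' (stop)
LCS = "" (length 0)


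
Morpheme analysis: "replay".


Word: "replay"
Morphemes: re- | play
Each morpheme carries meaning
= 2 morphemes


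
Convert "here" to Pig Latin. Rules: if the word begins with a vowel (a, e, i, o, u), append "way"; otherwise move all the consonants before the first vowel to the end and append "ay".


Word: "here"
Starts with consonant(s) → move to end, add 'ay'
Consonant cluster: "h"
Pig Latin = "erehay"


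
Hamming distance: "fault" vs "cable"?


Comparing character by character (same length = 5):
  Pos 0: 'f' vs 'c' !=
  Pos 1: 'a' vs 'a' =
  Pos 2: 'u' vs 'b' !=
  Pos 3: 'l' vs 'l' =
  Pos 4: 't' vs 'e' !=
Hamming distance = 3


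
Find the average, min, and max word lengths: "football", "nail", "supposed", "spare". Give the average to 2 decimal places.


Lengths: "football"=8, "nail"=4, "supposed"=8, "spare"=5
Sum = 25, Count = 4
Average = 25/4 = 6.25
= avg=6.25, min=4, max=8


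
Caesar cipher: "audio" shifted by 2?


Word: "audio"
Shift: 2
Each letter → (letter + shift) mod 26:
  'a' (0) + 2 = 2 → 'c'
  'u' (20) + 2 = 22 → 'w'
  'd' (3) + 2 = 5 → 'f'
  'i' (8) + 2 = 10 → 'k'
  'o' (14) + 2 = 16 → 'q'
Result = "cwfkq"


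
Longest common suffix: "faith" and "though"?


Word 1: "faith"
Word 2: "though"
Comparing from end:
  Pos -1: 'h' == 'h'
  Pos -2: 't' != 'g' (stop)
LCS = "h" (length 1)


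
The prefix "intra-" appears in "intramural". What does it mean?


Prefix: intra-
Example: intramural (intra- + mural)
Meaning = within


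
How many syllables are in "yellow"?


Word: "yellow"
Syllable breakdown: yel / low
Counting: 2 parts
= 2 syllables


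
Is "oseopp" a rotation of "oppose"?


Word: "oppose", Candidate: "oseopp"
Method: check if candidate is substring of word+word
"opposeoppose" contains "oseopp"? Yes
Is rotation = Yes


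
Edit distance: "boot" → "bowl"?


Word 1: "boot" (length 4)
Word 2: "bowl" (length 4)
One optimal edit sequence (insert/delete/substitute each cost 1):
  1. keep 'b'
  2. keep 'o'
  3. substitute 'o' -> 'w'  (+1)
  4. substitute 't' -> 'l'  (+1)
Total edit operations: 2
Edit distance = 2


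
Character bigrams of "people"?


Word: "people" (length 6)
Number of bigrams = 6 - 2 + 1 = 5
  Position 0: "pe"
  Position 1: "eo"
  Position 2: "op"
  Position 3: "pl"
  Position 4: "le"
Bigrams = "pe", "eo", "op", "pl", "le"


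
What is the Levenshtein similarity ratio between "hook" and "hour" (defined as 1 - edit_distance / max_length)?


Word 1: "hook" (length 4)
Word 2: "hour" (length 4)
One optimal edit sequence:
  1. keep 'h'
  2. keep 'o'
  3. substitute 'o' -> 'u'  (+1)
  4. substitute 'k' -> 'r'  (+1)
Edit distance = 2
Max length = max(4, 4) = 4
Similarity = 1 - 2/4
= 0.5000


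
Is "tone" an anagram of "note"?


Word 1: "note" → sorted: enot
Word 2: "tone" → sorted: enot
Same letters? enot == enot
Anagram = Yes


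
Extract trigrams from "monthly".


Word: "monthly" (length 7)
Number of trigrams = 7 - 3 + 1 = 5
  Position 0: "mon"
  Position 1: "ont"
  Position 2: "nth"
  Position 3: "thl"
  Position 4: "hly"
Trigrams = "mon", "ont", "nth", "thl", "hly"


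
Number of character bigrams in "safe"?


Word: "safe" (length 4)
Number of 2-grams = length - 2 + 1 = 4 - 2 + 1
= 3


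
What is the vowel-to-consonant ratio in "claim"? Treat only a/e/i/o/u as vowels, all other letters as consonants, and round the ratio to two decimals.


Word: "claim"
Vowels (a,e,i,o,u): 2
Consonants: 3
Ratio = 2/3
= 0.67


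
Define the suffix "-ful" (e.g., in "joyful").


Suffix: -ful
Example: joyful = joy + -ful
Meaning = full of


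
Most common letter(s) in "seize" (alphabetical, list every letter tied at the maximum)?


Word: "seize"
Letter counts:
  'e': 2
  'i': 1
  's': 1
  'z': 1
Maximum count = 2
Most frequent = 'e' (2 times each)


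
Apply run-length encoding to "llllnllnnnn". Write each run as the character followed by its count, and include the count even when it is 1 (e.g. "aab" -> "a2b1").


String: "llllnllnnnn"
Scanning for consecutive runs:
  'l' x 4
  'n' x 1
  'l' x 2
  'n' x 4
RLE = "l4n1l2n4"


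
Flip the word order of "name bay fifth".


Original: "name bay fifth"
Words (1..n): name | bay | fifth
Reversed (n..1): fifth | bay | name
Result = "fifth bay name"


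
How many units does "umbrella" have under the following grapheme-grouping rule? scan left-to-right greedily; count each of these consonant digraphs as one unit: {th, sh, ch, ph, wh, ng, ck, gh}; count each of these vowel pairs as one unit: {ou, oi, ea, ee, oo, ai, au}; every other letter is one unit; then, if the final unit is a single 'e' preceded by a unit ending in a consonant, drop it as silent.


Word: "umbrella" (8 letters)
Left-to-right scan:
  [1] 'u' (letter)
  [2] 'm' (letter)
  [3] 'b' (letter)
  [4] 'r' (letter)
  [5] 'e' (letter)
  [6] 'l' (letter)
  [7] 'l' (letter)
  [8] 'a' (letter)
Units from scan: 8
Sound units = 8 units


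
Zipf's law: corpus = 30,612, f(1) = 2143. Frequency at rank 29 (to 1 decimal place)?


Zipf's law: f(r) = f(1) / r
f(1) = 2143
f(29) = 2143 / 29
= 73.9 occurrences


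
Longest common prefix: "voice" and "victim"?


Word 1: "voice"
Word 2: "victim"
Comparing from start:
  Pos 0: 'v' == 'v'
  Pos 1: 'o' != 'i' (stop)
LCP = "v" (length 1)


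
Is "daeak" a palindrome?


Word: "daeak"
Reversed: "kaead"
Forward == Backward? daeak != kaead
Palindrome = No


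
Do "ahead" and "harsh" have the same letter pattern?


Pattern of "ahead": [0, 1, 2, 0, 3]
Pattern of "harsh": [0, 1, 2, 3, 0]
Patterns do not match
Same pattern = No


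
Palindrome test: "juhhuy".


Word: "juhhuy"
Reversed: "yuhhuj"
Forward == Backward? juhhuy != yuhhuj
Palindrome = No


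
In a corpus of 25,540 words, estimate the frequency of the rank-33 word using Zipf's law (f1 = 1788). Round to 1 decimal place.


Zipf's law: f(r) = f(1) / r
f(1) = 1788
f(33) = 1788 / 33
= 54.2 occurrences


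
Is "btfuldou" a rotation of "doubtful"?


Word: "doubtful", Candidate: "btfuldou"
Method: check if candidate is substring of word+word
"doubtfuldoubtful" contains "btfuldou"? Yes
Is rotation = Yes


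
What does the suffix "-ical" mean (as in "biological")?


Suffix: -ical
As in: biological -> biology + -ical, with a spelling change
Meaning = relating to


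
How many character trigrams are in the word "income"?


Word: "income" (length 6)
Number of 3-grams = length - 3 + 1 = 6 - 3 + 1
= 4


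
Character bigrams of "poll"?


Word: "poll" (length 4)
Number of bigrams = 4 - 2 + 1 = 3
  Position 0: "po"
  Position 1: "ol"
  Position 2: "ll"
Bigrams = "po", "ol", "ll"


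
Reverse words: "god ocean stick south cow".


Original: "god ocean stick south cow"
Words (1..n): god | ocean | stick | south | cow
Reversed (n..1): cow | south | stick | ocean | god
Result = "cow south stick ocean god"


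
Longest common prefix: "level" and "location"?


Word 1: "level"
Word 2: "location"
Comparing from start:
  Pos 0: 'l' == 'l'
  Pos 1: 'e' != 'o' (stop)
LCP = "l" (length 1)


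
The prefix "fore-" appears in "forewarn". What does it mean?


Prefix: fore-
Example: forewarn = fore- + warn
Meaning = before


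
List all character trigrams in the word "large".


Word: "large" (length 5)
Number of trigrams = 5 - 3 + 1 = 3
  Position 0: "lar"
  Position 1: "arg"
  Position 2: "rge"
Trigrams = "lar", "arg", "rge"


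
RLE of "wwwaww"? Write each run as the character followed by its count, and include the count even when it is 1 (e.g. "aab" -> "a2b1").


String: "wwwaww"
Scanning for consecutive runs:
  'w' x 3
  'a' x 1
  'w' x 2
RLE = "w3a1w2"


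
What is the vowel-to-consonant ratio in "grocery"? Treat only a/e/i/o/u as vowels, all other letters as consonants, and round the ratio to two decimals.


Word: "grocery"
Vowels (a,e,i,o,u): 2
Consonants: 5
Ratio = 2/5
= 0.40


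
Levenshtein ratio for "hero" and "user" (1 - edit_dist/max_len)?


Word 1: "hero" (length 4)
Word 2: "user" (length 4)
One optimal edit sequence:
  1. insert 'u'  (+1)
  2. substitute 'h' -> 's'  (+1)
  3. keep 'e'
  4. keep 'r'
  5. delete 'o'  (+1)
Edit distance = 3
Max length = max(4, 4) = 4
Similarity = 1 - 3/4
= 0.2500


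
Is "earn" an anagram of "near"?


Word 1: "near" → sorted: aenr
Word 2: "earn" → sorted: aenr
Same letters? aenr == aenr
Anagram = Yes


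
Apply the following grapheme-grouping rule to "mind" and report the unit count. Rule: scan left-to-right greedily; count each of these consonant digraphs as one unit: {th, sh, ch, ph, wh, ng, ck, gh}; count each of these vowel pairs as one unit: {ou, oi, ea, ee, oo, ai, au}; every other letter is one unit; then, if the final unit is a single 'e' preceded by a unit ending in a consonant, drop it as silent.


Word: "mind" (4 letters)
Left-to-right scan:
  (1) 'm' (letter)
  (2) 'i' (letter)
  (3) 'n' (letter)
  (4) 'd' (letter)
Units from scan: 4
Sound units = 4 units


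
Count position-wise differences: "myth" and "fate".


Comparing character by character (same length = 4):
  Pos 0: 'm' vs 'f' !=
  Pos 1: 'y' vs 'a' !=
  Pos 2: 't' vs 't' =
  Pos 3: 'h' vs 'e' !=
Hamming distance = 3


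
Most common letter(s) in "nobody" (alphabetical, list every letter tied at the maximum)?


Word: "nobody"
Letter counts:
  'b': 1
  'd': 1
  'n': 1
  'o': 2
  'y': 1
Maximum count = 2
Most frequent = 'o' (2 times each)


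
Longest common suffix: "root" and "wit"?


Word 1: "root"
Word 2: "wit"
Comparing from end:
  Pos -1: 't' == 't'
  Pos -2: 'o' != 'i' (stop)
LCS = "t" (length 1)


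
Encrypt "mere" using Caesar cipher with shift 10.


Word: "mere"
Shift: 10
Each letter → (letter + shift) mod 26:
  'm' (12) + 10 = 22 → 'w'
  'e' (4) + 10 = 14 → 'o'
  'r' (17) + 10 = 1 → 'b'
  'e' (4) + 10 = 14 → 'o'
Result = "wobo"


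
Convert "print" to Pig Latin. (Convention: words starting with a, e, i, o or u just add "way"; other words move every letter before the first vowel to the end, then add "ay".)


Word: "print"
Starts with consonant(s) → move to end, add 'ay'
Consonant cluster: "pr"
Pig Latin = "intpray"


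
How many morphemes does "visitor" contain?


Word: "visitor"
Morphemes: visit + -or
Each morpheme carries meaning
= 2 morphemes


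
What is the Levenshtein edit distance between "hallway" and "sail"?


Word 1: "hallway" (length 7)
Word 2: "sail" (length 4)
One optimal edit sequence (insert/delete/substitute each cost 1):
  1. substitute 'h' -> 's'  (+1)
  2. keep 'a'
  3. substitute 'l' -> 'i'  (+1)
  4. keep 'l'
  5. delete 'w'  (+1)
  6. delete 'a'  (+1)
  7. delete 'y'  (+1)
Total edit operations: 5
Edit distance = 5


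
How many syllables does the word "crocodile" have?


Word: "crocodile"
Syllable breakdown: croc-o-dile
Counting: 3 parts
= 3 syllables


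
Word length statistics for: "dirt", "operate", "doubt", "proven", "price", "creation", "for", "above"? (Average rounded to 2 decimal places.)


Lengths: "dirt"=4, "operate"=7, "doubt"=5, "proven"=6, "price"=5, "creation"=8, "for"=3, "above"=5
Sum = 43, Count = 8
Average = 43/8 = 5.38
= avg=5.38, min=3, max=8


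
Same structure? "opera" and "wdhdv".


Pattern of "opera": [0, 1, 2, 3, 4]
Pattern of "wdhdv": [0, 1, 2, 1, 3]
Patterns do not match
Same pattern = No


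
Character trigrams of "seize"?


Word: "seize" (length 5)
Number of trigrams = 5 - 3 + 1 = 3
  Position 0: "sei"
  Position 1: "eiz"
  Position 2: "ize"
Trigrams = "sei", "eiz", "ize"


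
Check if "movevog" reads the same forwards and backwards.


Word: "movevog"
Reversed: "govevom"
Forward == Backward? movevog != govevom
Palindrome = No


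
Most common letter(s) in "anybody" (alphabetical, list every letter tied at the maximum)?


Word: "anybody"
Letter counts:
  'a': 1
  'b': 1
  'd': 1
  'n': 1
  'o': 1
  'y': 2
Maximum count = 2
Most frequent = 'y' (2 times each)


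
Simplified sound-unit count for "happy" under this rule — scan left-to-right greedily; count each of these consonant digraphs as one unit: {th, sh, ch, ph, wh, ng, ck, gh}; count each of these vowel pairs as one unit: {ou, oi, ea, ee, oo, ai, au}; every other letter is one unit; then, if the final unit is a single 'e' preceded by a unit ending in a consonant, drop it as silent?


Word: "happy" (5 letters)
Left-to-right scan:
  1. 'h' (letter)
  2. 'a' (letter)
  3. 'p' (letter)
  4. 'p' (letter)
  5. 'y' (letter)
Units from scan: 5
Sound units = 5 units


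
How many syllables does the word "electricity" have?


Word: "electricity"
Syllable breakdown: e · lec · tric · i · ty
Counting: 5 parts
= 5 syllables


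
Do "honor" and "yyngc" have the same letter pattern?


Pattern of "honor": [0, 1, 2, 1, 3]
Pattern of "yyngc": [0, 0, 1, 2, 3]
Patterns do not match
Same pattern = No


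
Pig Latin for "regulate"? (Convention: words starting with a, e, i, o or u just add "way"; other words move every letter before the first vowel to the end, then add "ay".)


Word: "regulate"
Starts with consonant(s) → move to end, add 'ay'
Consonant cluster: "r"
Pig Latin = "egulateray"


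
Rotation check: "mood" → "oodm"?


Word: "mood", Candidate: "oodm"
Method: check if candidate is substring of word+word
"moodmood" contains "oodm"? Yes
Is rotation = Yes


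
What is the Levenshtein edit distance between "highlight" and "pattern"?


Word 1: "highlight" (length 9)
Word 2: "pattern" (length 7)
One optimal edit sequence (insert/delete/substitute each cost 1):
  1. delete 'h'  (+1)
  2. delete 'i'  (+1)
  3. substitute 'g' -> 'p'  (+1)
  4. substitute 'h' -> 'a'  (+1)
  5. substitute 'l' -> 't'  (+1)
  6. substitute 'i' -> 't'  (+1)
  7. substitute 'g' -> 'e'  (+1)
  8. substitute 'h' -> 'r'  (+1)
  9. substitute 't' -> 'n'  (+1)
Total edit operations: 9
Edit distance = 9


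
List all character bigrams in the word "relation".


Word: "relation" (length 8)
Number of bigrams = 8 - 2 + 1 = 7
  Position 0: "re"
  Position 1: "el"
  Position 2: "la"
  Position 3: "at"
  Position 4: "ti"
  Position 5: "io"
  Position 6: "on"
Bigrams = "re", "el", "la", "at", "ti", "io", "on"


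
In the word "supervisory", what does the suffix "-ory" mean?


Suffix: -ory
Example: supervisory = supervise + -ory, with a spelling change
Meaning = relating to / place for


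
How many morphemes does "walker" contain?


Word: "walker"
Morphemes: walk / -er
Each morpheme carries meaning
= 2 morphemes


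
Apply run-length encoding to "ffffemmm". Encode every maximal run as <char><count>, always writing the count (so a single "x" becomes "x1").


String: "ffffemmm"
Scanning for consecutive runs:
  'f' x 4
  'e' x 1
  'm' x 3
RLE = "f4e1m3"


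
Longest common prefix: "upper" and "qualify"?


Word 1: "upper"
Word 2: "qualify"
Comparing from start:
  Pos 0: 'u' != 'q' (stop)
LCP = "" (length 0)


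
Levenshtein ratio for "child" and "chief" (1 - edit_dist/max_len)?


Word 1: "child" (length 5)
Word 2: "chief" (length 5)
One optimal edit sequence:
  1. keep 'c'
  2. keep 'h'
  3. keep 'i'
  4. substitute 'l' -> 'e'  (+1)
  5. substitute 'd' -> 'f'  (+1)
Edit distance = 2
Max length = max(5, 5) = 5
Similarity = 1 - 2/5
= 0.6000


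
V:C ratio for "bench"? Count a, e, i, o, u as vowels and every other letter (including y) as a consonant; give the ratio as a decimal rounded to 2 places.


Word: "bench"
Vowels (a,e,i,o,u): 1
Consonants: 4
Ratio = 1/4
= 0.25


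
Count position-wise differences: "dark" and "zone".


Comparing character by character (same length = 4):
  Pos 0: 'd' vs 'z' !=
  Pos 1: 'a' vs 'o' !=
  Pos 2: 'r' vs 'n' !=
  Pos 3: 'k' vs 'e' !=
Hamming distance = 4


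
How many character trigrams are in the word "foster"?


Word: "foster" (length 6)
Number of 3-grams = length - 3 + 1 = 6 - 3 + 1
= 4


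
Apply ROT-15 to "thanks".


Word: "thanks"
Shift: 15
Each letter → (letter + shift) mod 26:
  't' (19) + 15 = 8 → 'i'
  'h' (7) + 15 = 22 → 'w'
  'a' (0) + 15 = 15 → 'p'
  'n' (13) + 15 = 2 → 'c'
  'k' (10) + 15 = 25 → 'z'
  's' (18) + 15 = 7 → 'h'
Result = "iwpczh"


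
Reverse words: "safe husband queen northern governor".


Original: "safe husband queen northern governor"
Words (1..n): safe | husband | queen | northern | governor
Reversed (n..1): governor | northern | queen | husband | safe
Result = "governor northern queen husband safe"


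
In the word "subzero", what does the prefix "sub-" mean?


Prefix: sub-
Example: subzero (sub- + zero)
Meaning = under / below


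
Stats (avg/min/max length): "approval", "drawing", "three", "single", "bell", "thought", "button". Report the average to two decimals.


Lengths: "approval"=8, "drawing"=7, "three"=5, "single"=6, "bell"=4, "thought"=7, "button"=6
Sum = 43, Count = 7
Average = 43/7 = 6.14
= avg=6.14, min=4, max=8


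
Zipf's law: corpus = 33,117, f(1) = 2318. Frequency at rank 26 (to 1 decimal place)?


Zipf's law: f(r) = f(1) / r
f(1) = 2318
f(26) = 2318 / 26
= 89.2 occurrences


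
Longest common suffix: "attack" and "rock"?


Word 1: "attack"
Word 2: "rock"
Comparing from end:
  Pos -1: 'k' == 'k'
  Pos -2: 'c' == 'c'
  Pos -3: 'a' != 'o' (stop)
LCS = "ck" (length 2)


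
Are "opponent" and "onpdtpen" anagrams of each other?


Word 1: "opponent" → sorted: ennooppt
Word 2: "onpdtpen" → sorted: dennoppt
Same letters? ennooppt != dennoppt
Anagram = No


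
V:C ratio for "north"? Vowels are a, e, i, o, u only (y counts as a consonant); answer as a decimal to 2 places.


Word: "north"
Vowels (a,e,i,o,u): 1
Consonants: 4
Ratio = 1/4
= 0.25


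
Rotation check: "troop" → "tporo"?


Word: "troop", Candidate: "tporo"
Method: check if candidate is substring of word+word
"trooptroop" contains "tporo"? No
Is rotation = No


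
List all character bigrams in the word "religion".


Word: "religion" (length 8)
Number of bigrams = 8 - 2 + 1 = 7
  Position 0: "re"
  Position 1: "el"
  Position 2: "li"
  Position 3: "ig"
  Position 4: "gi"
  Position 5: "io"
  Position 6: "on"
Bigrams = "re", "el", "li", "ig", "gi", "io", "on"


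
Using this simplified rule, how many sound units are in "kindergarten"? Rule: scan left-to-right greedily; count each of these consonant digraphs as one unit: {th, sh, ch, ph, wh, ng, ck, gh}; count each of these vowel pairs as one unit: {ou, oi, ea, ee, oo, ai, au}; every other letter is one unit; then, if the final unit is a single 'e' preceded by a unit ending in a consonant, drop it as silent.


Word: "kindergarten" (12 letters)
Left-to-right scan:
  1. 'k' (letter)
  2. 'i' (letter)
  3. 'n' (letter)
  4. 'd' (letter)
  5. 'e' (letter)
  6. 'r' (letter)
  7. 'g' (letter)
  8. 'a' (letter)
  9. 'r' (letter)
  10. 't' (letter)
  11. 'e' (letter)
  12. 'n' (letter)
Units from scan: 12
Sound units = 12 units


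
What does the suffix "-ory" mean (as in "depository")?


Suffix: -ory
As in: depository -> deposit + -ory
Meaning = relating to / place for


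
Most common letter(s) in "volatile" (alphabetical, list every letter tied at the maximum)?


Word: "volatile"
Letter counts:
  'a': 1
  'e': 1
  'i': 1
  'l': 2
  'o': 1
  't': 1
  'v': 1
Maximum count = 2
Most frequent = 'l' (2 times each)


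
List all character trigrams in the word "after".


Word: "after" (length 5)
Number of trigrams = 5 - 3 + 1 = 3
  Position 0: "aft"
  Position 1: "fte"
  Position 2: "ter"
Trigrams = "aft", "fte", "ter"


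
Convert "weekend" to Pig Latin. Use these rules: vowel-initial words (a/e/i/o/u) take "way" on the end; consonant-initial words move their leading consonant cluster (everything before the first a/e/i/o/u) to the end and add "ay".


Word: "weekend"
Starts with consonant(s) → move to end, add 'ay'
Consonant cluster: "w"
Pig Latin = "eekendway"


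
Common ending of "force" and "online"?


Word 1: "force"
Word 2: "online"
Comparing from end:
  Pos -1: 'e' == 'e'
  Pos -2: 'c' != 'n' (stop)
LCS = "e" (length 1)


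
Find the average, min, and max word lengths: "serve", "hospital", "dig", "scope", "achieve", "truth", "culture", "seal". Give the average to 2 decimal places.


Lengths: "serve"=5, "hospital"=8, "dig"=3, "scope"=5, "achieve"=7, "truth"=5, "culture"=7, "seal"=4
Sum = 44, Count = 8
Average = 44/8 = 5.50
= avg=5.50, min=3, max=8


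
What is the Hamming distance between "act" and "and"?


Comparing character by character (same length = 3):
  Pos 0: 'a' vs 'a' =
  Pos 1: 'c' vs 'n' !=
  Pos 2: 't' vs 'd' !=
Hamming distance = 2


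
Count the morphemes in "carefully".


Word: "carefully"
Morphemes: care + -ful + -ly
Each morpheme carries meaning
= 3 morphemes


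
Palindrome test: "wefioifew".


Word: "wefioifew"
Reversed: "wefioifew"
Forward == Backward? wefioifew == wefioifew
Palindrome = Yes


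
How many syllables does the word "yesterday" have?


Word: "yesterday"
Syllable breakdown: yes · ter · day
Counting: 3 parts
= 3 syllables


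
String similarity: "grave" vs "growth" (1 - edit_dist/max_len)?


Word 1: "grave" (length 5)
Word 2: "growth" (length 6)
One optimal edit sequence:
  1. keep 'g'
  2. keep 'r'
  3. insert 'o'  (+1)
  4. substitute 'a' -> 'w'  (+1)
  5. substitute 'v' -> 't'  (+1)
  6. substitute 'e' -> 'h'  (+1)
Edit distance = 4
Max length = max(5, 6) = 6
Similarity = 1 - 4/6
= 0.3333


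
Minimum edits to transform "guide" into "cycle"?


Word 1: "guide" (length 5)
Word 2: "cycle" (length 5)
One optimal edit sequence (insert/delete/substitute each cost 1):
  1. substitute 'g' -> 'c'  (+1)
  2. substitute 'u' -> 'y'  (+1)
  3. substitute 'i' -> 'c'  (+1)
  4. substitute 'd' -> 'l'  (+1)
  5. keep 'e'
Total edit operations: 4
Edit distance = 4


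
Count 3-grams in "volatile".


Word: "volatile" (length 8)
Number of 3-grams = length - 3 + 1 = 8 - 3 + 1
= 6


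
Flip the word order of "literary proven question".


Original: "literary proven question"
Words (1..n): literary | proven | question
Reversed (n..1): question | proven | literary
Result = "question proven literary"


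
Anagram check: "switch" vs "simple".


Word 1: "switch" → sorted: chistw
Word 2: "simple" → sorted: eilmps
Same letters? chistw != eilmps
Anagram = No


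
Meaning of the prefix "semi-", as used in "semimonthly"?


Prefix: semi-
Example: semimonthly (semi- + monthly)
Meaning = half


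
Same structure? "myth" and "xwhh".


Pattern of "myth": [0, 1, 2, 3]
Pattern of "xwhh": [0, 1, 2, 2]
Patterns do not match
Same pattern = No


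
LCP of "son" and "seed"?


Word 1: "son"
Word 2: "seed"
Comparing from start:
  Pos 0: 's' == 's'
  Pos 1: 'o' != 'e' (stop)
LCP = "s" (length 1)


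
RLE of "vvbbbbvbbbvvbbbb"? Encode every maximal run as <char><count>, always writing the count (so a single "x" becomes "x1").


String: "vvbbbbvbbbvvbbbb"
Scanning for consecutive runs:
  'v' x 2
  'b' x 4
  'v' x 1
  'b' x 3
  'v' x 2
  'b' x 4
RLE = "v2b4v1b3v2b4"


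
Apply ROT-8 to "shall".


Word: "shall"
Shift: 8
Each letter → (letter + shift) mod 26:
  's' (18) + 8 = 0 → 'a'
  'h' (7) + 8 = 15 → 'p'
  'a' (0) + 8 = 8 → 'i'
  'l' (11) + 8 = 19 → 't'
  'l' (11) + 8 = 19 → 't'
Result = "apitt"


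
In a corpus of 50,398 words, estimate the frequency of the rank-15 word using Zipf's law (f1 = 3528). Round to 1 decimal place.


Zipf's law: f(r) = f(1) / r
f(1) = 3528
f(15) = 3528 / 15
= 235.2 occurrences


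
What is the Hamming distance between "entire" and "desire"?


Comparing character by character (same length = 6):
  Pos 0: 'e' vs 'd' !=
  Pos 1: 'n' vs 'e' !=
  Pos 2: 't' vs 's' !=
  Pos 3: 'i' vs 'i' =
  Pos 4: 'r' vs 'r' =
  Pos 5: 'e' vs 'e' =
Hamming distance = 3


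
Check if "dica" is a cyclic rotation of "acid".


Word: "acid", Candidate: "dica"
Method: check if candidate is substring of word+word
"acidacid" contains "dica"? No
Is rotation = No


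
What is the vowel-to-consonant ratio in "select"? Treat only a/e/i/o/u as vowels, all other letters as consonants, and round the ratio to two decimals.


Word: "select"
Vowels (a,e,i,o,u): 2
Consonants: 4
Ratio = 2/4
= 0.50


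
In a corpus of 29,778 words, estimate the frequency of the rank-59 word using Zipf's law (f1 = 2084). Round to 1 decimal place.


Zipf's law: f(r) = f(1) / r
f(1) = 2084
f(59) = 2084 / 59
= 35.3 occurrences


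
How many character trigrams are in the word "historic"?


Word: "historic" (length 8)
Number of 3-grams = length - 3 + 1 = 8 - 3 + 1
= 6


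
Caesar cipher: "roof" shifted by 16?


Word: "roof"
Shift: 16
Each letter → (letter + shift) mod 26:
  'r' (17) + 16 = 7 → 'h'
  'o' (14) + 16 = 4 → 'e'
  'o' (14) + 16 = 4 → 'e'
  'f' (5) + 16 = 21 → 'v'
Result = "heev"


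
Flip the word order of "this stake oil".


Original: "this stake oil"
Words (1..n): this | stake | oil
Reversed (n..1): oil | stake | this
Result = "oil stake this"


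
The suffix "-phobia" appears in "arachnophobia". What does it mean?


Suffix: -phobia
As in: arachnophobia -> arachno- + -phobia
Meaning = fear of


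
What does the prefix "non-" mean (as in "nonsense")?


Prefix: non-
Example: nonsense (non- + sense)
Meaning = not


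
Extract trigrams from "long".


Word: "long" (length 4)
Number of trigrams = 4 - 3 + 1 = 2
  Position 0: "lon"
  Position 1: "ong"
Trigrams = "lon", "ong"


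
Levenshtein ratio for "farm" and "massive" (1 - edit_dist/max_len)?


Word 1: "farm" (length 4)
Word 2: "massive" (length 7)
One optimal edit sequence:
  1. substitute 'f' -> 'm'  (+1)
  2. keep 'a'
  3. insert 's'  (+1)
  4. insert 's'  (+1)
  5. insert 'i'  (+1)
  6. substitute 'r' -> 'v'  (+1)
  7. substitute 'm' -> 'e'  (+1)
Edit distance = 6
Max length = max(4, 7) = 7
Similarity = 1 - 6/7
= 0.1429


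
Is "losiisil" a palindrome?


Word: "losiisil"
Reversed: "lisiisol"
Forward == Backward? losiisil != lisiisol
Palindrome = No


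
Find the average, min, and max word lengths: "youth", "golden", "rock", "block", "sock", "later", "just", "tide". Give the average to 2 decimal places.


Lengths: "youth"=5, "golden"=6, "rock"=4, "block"=5, "sock"=4, "later"=5, "just"=4, "tide"=4
Sum = 37, Count = 8
Average = 37/8 = 4.63
= avg=4.63, min=4, max=6


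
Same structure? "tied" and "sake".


Pattern of "tied": [0, 1, 2, 3]
Pattern of "sake": [0, 1, 2, 3]
Patterns match
Same pattern = Yes


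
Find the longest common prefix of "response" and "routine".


Word 1: "response"
Word 2: "routine"
Comparing from start:
  Pos 0: 'r' == 'r'
  Pos 1: 'e' != 'o' (stop)
LCP = "r" (length 1)


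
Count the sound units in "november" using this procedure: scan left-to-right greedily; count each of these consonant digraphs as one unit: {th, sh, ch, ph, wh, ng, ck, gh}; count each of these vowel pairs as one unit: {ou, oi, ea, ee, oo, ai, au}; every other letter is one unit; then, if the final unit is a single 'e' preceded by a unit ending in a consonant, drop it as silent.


Word: "november" (8 letters)
Left-to-right scan:
  1. 'n' (letter)
  2. 'o' (letter)
  3. 'v' (letter)
  4. 'e' (letter)
  5. 'm' (letter)
  6. 'b' (letter)
  7. 'e' (letter)
  8. 'r' (letter)
Units from scan: 8
Sound units = 8 units


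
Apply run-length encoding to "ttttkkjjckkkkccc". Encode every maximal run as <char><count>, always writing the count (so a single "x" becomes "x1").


String: "ttttkkjjckkkkccc"
Scanning for consecutive runs:
  't' x 4
  'k' x 2
  'j' x 2
  'c' x 1
  'k' x 4
  'c' x 3
RLE = "t4k2j2c1k4c3"


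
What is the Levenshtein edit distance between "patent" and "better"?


Word 1: "patent" (length 6)
Word 2: "better" (length 6)
One optimal edit sequence (insert/delete/substitute each cost 1):
  1. substitute 'p' -> 'b'  (+1)
  2. substitute 'a' -> 'e'  (+1)
  3. keep 't'
  4. substitute 'e' -> 't'  (+1)
  5. substitute 'n' -> 'e'  (+1)
  6. substitute 't' -> 'r'  (+1)
Total edit operations: 5
Edit distance = 5


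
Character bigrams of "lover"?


Word: "lover" (length 5)
Number of bigrams = 5 - 2 + 1 = 4
  Position 0: "lo"
  Position 1: "ov"
  Position 2: "ve"
  Position 3: "er"
Bigrams = "lo", "ov", "ve", "er"


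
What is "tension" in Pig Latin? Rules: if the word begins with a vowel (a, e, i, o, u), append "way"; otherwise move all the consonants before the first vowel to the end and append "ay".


Word: "tension"
Starts with consonant(s) → move to end, add 'ay'
Consonant cluster: "t"
Pig Latin = "ensiontay"


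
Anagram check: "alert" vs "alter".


Word 1: "alert" → sorted: aelrt
Word 2: "alter" → sorted: aelrt
Same letters? aelrt == aelrt
Anagram = Yes


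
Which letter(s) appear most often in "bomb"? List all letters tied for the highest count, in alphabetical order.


Word: "bomb"
Letter counts:
  'b': 2
  'm': 1
  'o': 1
Maximum count = 2
Most frequent = 'b' (2 times each)


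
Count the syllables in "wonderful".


Word: "wonderful"
Syllable breakdown: won | der | ful
Counting: 3 parts
= 3 syllables


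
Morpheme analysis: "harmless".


Word: "harmless"
Morphemes: harm | -less
Each morpheme carries meaning
= 2 morphemes


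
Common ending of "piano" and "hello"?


Word 1: "piano"
Word 2: "hello"
Comparing from end:
  Pos -1: 'o' == 'o'
  Pos -2: 'n' != 'l' (stop)
LCS = "o" (length 1)


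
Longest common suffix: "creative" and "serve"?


Word 1: "creative"
Word 2: "serve"
Comparing from end:
  Pos -1: 'e' == 'e'
  Pos -2: 'v' == 'v'
  Pos -3: 'i' != 'r' (stop)
LCS = "ve" (length 2)


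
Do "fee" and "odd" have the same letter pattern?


Pattern of "fee": [0, 1, 1]
Pattern of "odd": [0, 1, 1]
Patterns match
Same pattern = Yes


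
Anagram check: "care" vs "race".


Word 1: "care" → sorted: acer
Word 2: "race" → sorted: acer
Same letters? acer == acer
Anagram = Yes


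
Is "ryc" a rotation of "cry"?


Word: "cry", Candidate: "ryc"
Method: check if candidate is substring of word+word
"crycry" contains "ryc"? Yes
Is rotation = Yes


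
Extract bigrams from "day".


Word: "day" (length 3)
Number of bigrams = 3 - 2 + 1 = 2
  Position 0: "da"
  Position 1: "ay"
Bigrams = "da", "ay"


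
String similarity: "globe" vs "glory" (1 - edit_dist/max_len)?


Word 1: "globe" (length 5)
Word 2: "glory" (length 5)
One optimal edit sequence:
  1. keep 'g'
  2. keep 'l'
  3. keep 'o'
  4. substitute 'b' -> 'r'  (+1)
  5. substitute 'e' -> 'y'  (+1)
Edit distance = 2
Max length = max(5, 5) = 5
Similarity = 1 - 2/5
= 0.6000


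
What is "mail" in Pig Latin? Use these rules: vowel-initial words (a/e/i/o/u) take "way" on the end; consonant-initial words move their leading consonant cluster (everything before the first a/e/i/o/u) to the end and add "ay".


Word: "mail"
Starts with consonant(s) → move to end, add 'ay'
Consonant cluster: "m"
Pig Latin = "ailmay"


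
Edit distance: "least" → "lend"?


Word 1: "least" (length 5)
Word 2: "lend" (length 4)
One optimal edit sequence (insert/delete/substitute each cost 1):
  1. keep 'l'
  2. keep 'e'
  3. delete 'a'  (+1)
  4. substitute 's' -> 'n'  (+1)
  5. substitute 't' -> 'd'  (+1)
Total edit operations: 3
Edit distance = 3


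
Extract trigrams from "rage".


Word: "rage" (length 4)
Number of trigrams = 4 - 3 + 1 = 2
  Position 0: "rag"
  Position 1: "age"
Trigrams = "rag", "age"


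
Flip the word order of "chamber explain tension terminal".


Original: "chamber explain tension terminal"
Words (1..n): chamber | explain | tension | terminal
Reversed (n..1): terminal | tension | explain | chamber
Result = "terminal tension explain chamber"


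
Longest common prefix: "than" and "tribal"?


Word 1: "than"
Word 2: "tribal"
Comparing from start:
  Pos 0: 't' == 't'
  Pos 1: 'h' != 'r' (stop)
LCP = "t" (length 1)


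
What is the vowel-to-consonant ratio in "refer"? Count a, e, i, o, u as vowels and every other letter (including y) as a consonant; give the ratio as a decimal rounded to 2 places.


Word: "refer"
Vowels (a,e,i,o,u): 2
Consonants: 3
Ratio = 2/3
= 0.67


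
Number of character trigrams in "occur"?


Word: "occur" (length 5)
Number of 3-grams = length - 3 + 1 = 5 - 3 + 1
= 3


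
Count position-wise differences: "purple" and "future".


Comparing character by character (same length = 6):
  Pos 0: 'p' vs 'f' !=
  Pos 1: 'u' vs 'u' =
  Pos 2: 'r' vs 't' !=
  Pos 3: 'p' vs 'u' !=
  Pos 4: 'l' vs 'r' !=
  Pos 5: 'e' vs 'e' =
Hamming distance = 4


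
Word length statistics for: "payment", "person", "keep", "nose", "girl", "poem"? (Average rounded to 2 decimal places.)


Lengths: "payment"=7, "person"=6, "keep"=4, "nose"=4, "girl"=4, "poem"=4
Sum = 29, Count = 6
Average = 29/6 = 4.83
= avg=4.83, min=4, max=7


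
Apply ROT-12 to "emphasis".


Word: "emphasis"
Shift: 12
Each letter → (letter + shift) mod 26:
  'e' (4) + 12 = 16 → 'q'
  'm' (12) + 12 = 24 → 'y'
  'p' (15) + 12 = 1 → 'b'
  'h' (7) + 12 = 19 → 't'
  'a' (0) + 12 = 12 → 'm'
  's' (18) + 12 = 4 → 'e'
  'i' (8) + 12 = 20 → 'u'
  's' (18) + 12 = 4 → 'e'
Result = "qybtmeue"


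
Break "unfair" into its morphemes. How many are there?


Word: "unfair"
Morphemes: un- + fair
Each morpheme carries meaning
= 2 morphemes


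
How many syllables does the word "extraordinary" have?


Word: "extraordinary"
Syllable breakdown: ex · traor · di · nar · y
Counting: 5 parts
= 5 syllables


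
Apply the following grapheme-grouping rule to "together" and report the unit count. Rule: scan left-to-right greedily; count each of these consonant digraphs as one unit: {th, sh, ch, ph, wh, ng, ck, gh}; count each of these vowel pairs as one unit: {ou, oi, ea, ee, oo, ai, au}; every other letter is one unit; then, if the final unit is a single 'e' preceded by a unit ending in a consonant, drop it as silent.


Word: "together" (8 letters)
Left-to-right scan:
  [1] 't' (letter)
  [2] 'o' (letter)
  [3] 'g' (letter)
  [4] 'e' (letter)
  [5] 'th' (digraph)
  [6] 'e' (letter)
  [7] 'r' (letter)
Units from scan: 7
Sound units = 7 units


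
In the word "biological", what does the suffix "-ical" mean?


Suffix: -ical
Example: biological = biology + -ical, with a spelling change
Meaning = relating to


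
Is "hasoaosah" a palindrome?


Word: "hasoaosah"
Reversed: "hasoaosah"
Forward == Backward? hasoaosah == hasoaosah
Palindrome = Yes


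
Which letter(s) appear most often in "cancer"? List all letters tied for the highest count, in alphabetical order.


Word: "cancer"
Letter counts:
  'a': 1
  'c': 2
  'e': 1
  'n': 1
  'r': 1
Maximum count = 2
Most frequent = 'c' (2 times each)


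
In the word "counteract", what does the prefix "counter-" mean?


Prefix: counter-
As in: counteract -> counter- + act
Meaning = against / opposite


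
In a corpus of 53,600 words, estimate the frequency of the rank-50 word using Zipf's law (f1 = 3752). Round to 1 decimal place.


Zipf's law: f(r) = f(1) / r
f(1) = 3752
f(50) = 3752 / 50
= 75.0 occurrences


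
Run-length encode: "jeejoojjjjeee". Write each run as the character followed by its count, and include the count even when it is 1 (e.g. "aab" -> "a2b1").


String: "jeejoojjjjeee"
Scanning for consecutive runs:
  'j' x 1
  'e' x 2
  'j' x 1
  'o' x 2
  'j' x 4
  'e' x 3
RLE = "j1e2j1o2j4e3"


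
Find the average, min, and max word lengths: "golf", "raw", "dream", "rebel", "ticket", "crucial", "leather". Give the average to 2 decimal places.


Lengths: "golf"=4, "raw"=3, "dream"=5, "rebel"=5, "ticket"=6, "crucial"=7, "leather"=7
Sum = 37, Count = 7
Average = 37/7 = 5.29
= avg=5.29, min=3, max=7


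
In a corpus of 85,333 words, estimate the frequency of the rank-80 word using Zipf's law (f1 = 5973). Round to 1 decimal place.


Zipf's law: f(r) = f(1) / r
f(1) = 5973
f(80) = 5973 / 80
= 74.7 occurrences


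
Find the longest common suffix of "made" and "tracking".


Word 1: "made"
Word 2: "tracking"
Comparing from end:
  Pos -1: 'e' != 'g' (stop)
LCS = "" (length 0)


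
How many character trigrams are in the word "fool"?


Word: "fool" (length 4)
Number of 3-grams = length - 3 + 1 = 4 - 3 + 1
= 2


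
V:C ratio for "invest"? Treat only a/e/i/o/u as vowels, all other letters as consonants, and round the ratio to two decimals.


Word: "invest"
Vowels (a,e,i,o,u): 2
Consonants: 4
Ratio = 2/4
= 0.50


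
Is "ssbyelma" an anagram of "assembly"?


Word 1: "assembly" → sorted: abelmssy
Word 2: "ssbyelma" → sorted: abelmssy
Same letters? abelmssy == abelmssy
Anagram = Yes
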